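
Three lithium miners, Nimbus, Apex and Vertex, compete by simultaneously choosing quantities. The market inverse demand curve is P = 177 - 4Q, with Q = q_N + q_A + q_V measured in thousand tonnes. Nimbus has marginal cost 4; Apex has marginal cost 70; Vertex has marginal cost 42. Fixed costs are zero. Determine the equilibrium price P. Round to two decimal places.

73.25

Nimbus's profit: π_N = (177 - 4Q)q_N - (4q_N). Setting ∂π_N/∂q_N = 0: 173 - 8q_N - 4(q_A + q_V) = 0.
Apex's first-order condition: 107 - 8q_A - 4(q_N + q_V) = 0.
Vertex's first-order condition: 135 - 8q_V - 4(q_N + q_A) = 0.
Adding the 3 first-order conditions: 415 − 16Q = 0, so Q = 415/16.
Back-substituting: q_N = (173 − 415/4)/4 = 277/16, q_A = (107 − 415/4)/4 = 13/16, q_V = (135 − 415/4)/4 = 125/16.
Total output Q = 415/16, so price P = 177 - 4·(415/16) = 293/4.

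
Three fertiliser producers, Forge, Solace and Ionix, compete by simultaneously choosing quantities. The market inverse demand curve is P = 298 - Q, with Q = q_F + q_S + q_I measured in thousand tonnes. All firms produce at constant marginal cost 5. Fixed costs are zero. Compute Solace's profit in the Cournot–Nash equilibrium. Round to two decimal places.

5365.56

Each firm earns π_i = (298 - Q)q_i - 5q_i.
Setting ∂π_i/∂q_i = 0 with rivals' quantities fixed: 293 - 2q_i - Σ_{j≠i} q_j = 0.
By symmetry each firm produces the same amount; substituting Σ_{j≠i} q_j = 2q_i yields q_i = 293/4.
Price P = 298 - 879/4 = 313/4.
Solace's profit: (313/4 - 5)·(293/4) = 5365.5625.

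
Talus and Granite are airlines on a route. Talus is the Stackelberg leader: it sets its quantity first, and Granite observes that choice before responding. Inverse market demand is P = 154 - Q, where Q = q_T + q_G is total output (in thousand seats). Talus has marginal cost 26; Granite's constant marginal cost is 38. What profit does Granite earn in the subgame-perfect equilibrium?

529

Solve by backward induction. Given q_T, the follower Granite maximises π_G = (154 - q_T - q_G)q_G - 38q_G.
Setting the follower's marginal profit to zero, 116 - q_T - 2q_G = 0, i.e. q_G = (116 - q_T)/2.
The leader anticipates this reaction. Substituting into P = 154 - Q gives P = 96 - (1/2)q_T, so π_T = (96 - (1/2)q_T)q_T - 26q_T.
The leader's first-order condition 70 - q_T = 0 yields q_T = 70.
Then q_G = (116 - 70)/2 = 23.
Price P = 154 - 93 = 61.
Granite's profit: (61 - 38)·23 = 529.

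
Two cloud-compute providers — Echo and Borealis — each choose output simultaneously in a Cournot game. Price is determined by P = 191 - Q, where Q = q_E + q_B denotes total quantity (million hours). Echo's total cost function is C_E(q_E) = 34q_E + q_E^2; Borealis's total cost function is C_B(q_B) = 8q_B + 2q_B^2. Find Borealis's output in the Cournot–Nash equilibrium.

25

Echo's profit: π_E = (191 - Q)q_E - (34q_E + q_E²). Setting ∂π_E/∂q_E = 0: 157 - 4q_E - (q_B) = 0.
Borealis's first-order condition: 183 - 6q_B - (q_E) = 0.
Best responses: q_E = (157 - q_B)/4, q_B = (183 - q_E)/6.
Substituting one into the other gives q_E = 33 and q_B = 25.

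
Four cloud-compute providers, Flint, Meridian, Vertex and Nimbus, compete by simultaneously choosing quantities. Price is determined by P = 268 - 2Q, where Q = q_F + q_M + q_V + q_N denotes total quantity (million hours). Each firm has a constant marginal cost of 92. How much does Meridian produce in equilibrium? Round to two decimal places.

Each firm earns π_i = (268 - 2Q)q_i - 92q_i.
Setting ∂π_i/∂q_i = 0 with rivals' quantities fixed: 176 - 4q_i - 2·Σ_{j≠i} q_j = 0.
With identical firms every q_j equals q_i, so Σ_{j≠i} q_j = 3q_i and 176 = 10q_i, giving q_i = 88/5.

17.60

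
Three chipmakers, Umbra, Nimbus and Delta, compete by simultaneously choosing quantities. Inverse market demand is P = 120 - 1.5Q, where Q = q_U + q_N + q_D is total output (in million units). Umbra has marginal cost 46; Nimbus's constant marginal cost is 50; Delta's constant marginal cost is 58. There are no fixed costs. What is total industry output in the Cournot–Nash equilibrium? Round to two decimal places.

34.33

Umbra's profit: π_U = (120 - 1.5Q)q_U - (46q_U). Setting ∂π_U/∂q_U = 0: 74 - 3q_U - (3/2)(q_N + q_D) = 0.
Nimbus's profit: π_N = (120 - 1.5Q)q_N - (50q_N). Setting ∂π_N/∂q_N = 0: 70 - 3q_N - (3/2)(q_U + q_D) = 0.
Delta's first-order condition: 62 - 3q_D - (3/2)(q_U + q_N) = 0.
Adding the 3 first-order conditions: 206 − 6Q = 0, so Q = 103/3.
Back-substituting: q_U = (74 − 103/2)/(3/2) = 15, q_N = (70 − 103/2)/(3/2) = 37/3, q_D = (62 − 103/2)/(3/2) = 7.
Total output Q = 15 + 37/3 + 7 = 103/3.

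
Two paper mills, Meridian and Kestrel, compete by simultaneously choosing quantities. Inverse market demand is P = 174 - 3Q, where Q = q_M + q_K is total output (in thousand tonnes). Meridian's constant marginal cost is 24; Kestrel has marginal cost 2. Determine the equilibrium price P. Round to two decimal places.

Meridian's profit: π_M = (174 - 3Q)q_M - (24q_M). Setting ∂π_M/∂q_M = 0: 150 - 6q_M - 3(q_K) = 0.
Kestrel's profit: π_K = (174 - 3Q)q_K - (2q_K). Setting ∂π_K/∂q_K = 0: 172 - 6q_K - 3(q_M) = 0.
So q_M = (150 - 3q_K)/6 and q_K = (172 - 3q_M)/6.
Substituting one into the other gives q_M = 128/9 and q_K = 194/9.
Total output Q = 322/9, so price P = 174 - 3·(322/9) = 200/3.

66.67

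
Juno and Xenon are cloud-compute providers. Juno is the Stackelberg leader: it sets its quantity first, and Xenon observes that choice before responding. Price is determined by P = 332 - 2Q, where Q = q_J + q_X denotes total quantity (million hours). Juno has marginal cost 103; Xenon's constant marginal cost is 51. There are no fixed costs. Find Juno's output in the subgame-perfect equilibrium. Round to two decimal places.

Solve by backward induction. Given q_J, the follower Xenon maximises π_X = (332 - 2q_J - 2q_X)q_X - 51q_X.
Setting the follower's marginal profit to zero, 281 - 2q_J - 4q_X = 0, i.e. q_X = (281 - 2q_J)/4.
The leader anticipates this reaction. Substituting into P = 332 - 2Q gives P = 383/2 - q_J, so π_J = (383/2 - q_J)q_J - 103q_J.
Leader FOC: 177/2 - 2q_J = 0, so q_J = 177/4.
Then q_X = (281 - 2·(177/4))/4 = 385/8.

44.25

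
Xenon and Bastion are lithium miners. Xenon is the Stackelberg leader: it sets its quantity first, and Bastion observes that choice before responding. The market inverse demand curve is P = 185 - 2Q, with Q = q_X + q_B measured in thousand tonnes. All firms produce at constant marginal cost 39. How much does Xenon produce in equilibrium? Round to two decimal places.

The follower Bastion best-responds to any q_X: π_B = (185 - 2Q)q_B - 39q_B.
∂π_B/∂q_B = 146 - 2q_X - 4q_B = 0 gives the reaction function q_B = (146 - 2q_X)/4.
Xenon substitutes q_B(q_X) into its own profit: π_X = q_X(185 - 2q_X - (146 - 2q_X)/2) - 39q_X = (112 - q_X)q_X - 39q_X.
Leader FOC: 73 - 2q_X = 0, so q_X = 73/2.
Then q_B = (146 - 2·(73/2))/4 = 73/4.

36.50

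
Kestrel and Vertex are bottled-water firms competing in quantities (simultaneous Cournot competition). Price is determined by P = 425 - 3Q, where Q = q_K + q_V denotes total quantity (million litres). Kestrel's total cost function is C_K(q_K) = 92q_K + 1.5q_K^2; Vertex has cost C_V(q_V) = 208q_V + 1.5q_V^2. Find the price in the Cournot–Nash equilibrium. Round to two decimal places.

287.50

Kestrel's profit: π_K = (425 - 3Q)q_K - (92q_K + (3/2)q_K²). Setting ∂π_K/∂q_K = 0: 333 - 9q_K - 3(q_V) = 0.
Vertex's first-order condition: 217 - 9q_V - 3(q_K) = 0.
So q_K = (333 - 3q_V)/9 and q_V = (217 - 3q_K)/9.
Substituting one into the other gives q_K = 391/12 and q_V = 53/4.
Total output Q = 275/6, so price P = 425 - 3·(275/6) = 575/2.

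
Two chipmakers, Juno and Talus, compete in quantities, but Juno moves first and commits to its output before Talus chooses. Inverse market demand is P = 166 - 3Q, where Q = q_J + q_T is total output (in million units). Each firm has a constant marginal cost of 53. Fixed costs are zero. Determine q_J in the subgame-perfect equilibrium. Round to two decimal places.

The follower Talus best-responds to any q_J: π_T = (166 - 3Q)q_T - 53q_T.
Setting the follower's marginal profit to zero, 113 - 3q_J - 6q_T = 0, i.e. q_T = (113 - 3q_J)/6.
The leader anticipates this reaction. Substituting into P = 166 - 3Q gives P = 219/2 - (3/2)q_J, so π_J = (219/2 - (3/2)q_J)q_J - 53q_J.
Maximising: ∂π_J/∂q_J = 113/2 - 3q_J = 0, giving q_J = 113/6.
Then q_T = (113 - 3·(113/6))/6 = 113/12.

18.83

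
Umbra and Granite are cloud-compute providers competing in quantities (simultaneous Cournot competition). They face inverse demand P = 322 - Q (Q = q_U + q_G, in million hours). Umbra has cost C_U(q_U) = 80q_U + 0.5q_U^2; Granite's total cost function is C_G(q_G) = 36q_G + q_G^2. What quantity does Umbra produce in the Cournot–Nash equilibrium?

Umbra's profit: π_U = (322 - Q)q_U - (80q_U + (1/2)q_U²). Setting ∂π_U/∂q_U = 0: 242 - 3q_U - (q_G) = 0.
Granite's profit: π_G = (322 - Q)q_G - (36q_G + q_G²). Setting ∂π_G/∂q_G = 0: 286 - 4q_G - (q_U) = 0.
So q_U = (242 - q_G)/3 and q_G = (286 - q_U)/4.
Solving the pair: q_U = 62, q_G = 56.

62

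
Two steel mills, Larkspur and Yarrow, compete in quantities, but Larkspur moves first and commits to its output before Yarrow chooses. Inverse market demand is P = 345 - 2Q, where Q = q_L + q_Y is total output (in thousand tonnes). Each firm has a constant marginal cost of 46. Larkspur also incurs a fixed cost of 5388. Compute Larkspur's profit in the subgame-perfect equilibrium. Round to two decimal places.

Solve by backward induction. Given q_L, the follower Yarrow maximises π_Y = (345 - 2q_L - 2q_Y)q_Y - 46q_Y.
Setting the follower's marginal profit to zero, 299 - 2q_L - 4q_Y = 0, i.e. q_Y = (299 - 2q_L)/4.
Larkspur substitutes q_Y(q_L) into its own profit: π_L = q_L(345 - 2q_L - (299 - 2q_L)/2) - 46q_L = (391/2 - q_L)q_L - 46q_L.
Maximising: ∂π_L/∂q_L = 299/2 - 2q_L = 0, giving q_L = 299/4.
Then q_Y = (299 - 2·(299/4))/4 = 299/8.
Price P = 345 - 2·(897/8) = 483/4.
Larkspur's profit: (483/4 - 46)·(299/4) - 5388 = 199.5625.

199.56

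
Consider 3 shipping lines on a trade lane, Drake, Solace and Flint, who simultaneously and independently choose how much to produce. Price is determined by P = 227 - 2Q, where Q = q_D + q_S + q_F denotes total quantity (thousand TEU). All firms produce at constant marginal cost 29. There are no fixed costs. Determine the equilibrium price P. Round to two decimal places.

Each firm earns π_i = (227 - 2Q)q_i - 29q_i.
First-order condition (treating rivals' output as given): 198 - 4q_i - 2·Σ_{j≠i} q_j = 0.
By symmetry each firm produces the same amount; substituting Σ_{j≠i} q_j = 2q_i yields q_i = 198/8 = 99/4.
Total output Q = 297/4, so price P = 227 - 2·(297/4) = 157/2.

78.50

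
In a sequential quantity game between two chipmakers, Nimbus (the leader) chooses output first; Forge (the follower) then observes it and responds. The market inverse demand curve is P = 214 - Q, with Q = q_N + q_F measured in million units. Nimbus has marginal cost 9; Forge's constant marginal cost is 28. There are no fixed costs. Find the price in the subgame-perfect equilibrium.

65

The follower Forge best-responds to any q_N: π_F = (214 - Q)q_F - 28q_F.
∂π_F/∂q_F = 186 - q_N - 2q_F = 0 gives the reaction function q_F = (186 - q_N)/2.
Nimbus substitutes q_F(q_N) into its own profit: π_N = q_N(214 - q_N - (186 - q_N)/2) - 9q_N = (121 - (1/2)q_N)q_N - 9q_N.
Maximising: ∂π_N/∂q_N = 112 - q_N = 0, giving q_N = 112.
Then q_F = (186 - 112)/2 = 37.
Total output Q = 149, so price P = 214 - 149 = 65.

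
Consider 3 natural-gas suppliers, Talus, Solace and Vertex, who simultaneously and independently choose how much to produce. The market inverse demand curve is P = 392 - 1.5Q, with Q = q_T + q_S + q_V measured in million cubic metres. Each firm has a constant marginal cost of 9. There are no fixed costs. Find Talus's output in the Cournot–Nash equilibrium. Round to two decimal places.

63.83

Each firm earns π_i = (392 - 1.5Q)q_i - 9q_i.
First-order condition (treating rivals' output as given): 383 - 3q_i - (3/2)·Σ_{j≠i} q_j = 0.
By symmetry each firm produces the same amount; substituting Σ_{j≠i} q_j = 2q_i yields q_i = 383/6.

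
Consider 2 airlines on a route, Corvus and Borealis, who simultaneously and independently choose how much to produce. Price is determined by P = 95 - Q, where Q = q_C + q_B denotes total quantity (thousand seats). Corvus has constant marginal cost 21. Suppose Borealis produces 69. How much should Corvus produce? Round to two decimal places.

2.50

With the rival's output fixed at 69, Corvus's profit is π_C = (95 - 69 - q_C)q_C - (21q_C) = (26 - q_C)q_C - (21q_C).
∂π_C/∂q_C = 5 - 2q_C = 0, so q_C = 5/2.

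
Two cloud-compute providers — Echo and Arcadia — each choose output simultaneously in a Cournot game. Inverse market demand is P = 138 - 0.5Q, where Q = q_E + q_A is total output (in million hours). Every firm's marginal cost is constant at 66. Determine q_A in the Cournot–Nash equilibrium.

Each firm earns π_i = (138 - 0.5Q)q_i - 66q_i.
First-order condition (treating rivals' output as given): 72 - q_i - (1/2)q_j = 0.
By symmetry each firm produces the same amount; substituting q_j = q_i yields q_i = 72/(3/2) = 48.

48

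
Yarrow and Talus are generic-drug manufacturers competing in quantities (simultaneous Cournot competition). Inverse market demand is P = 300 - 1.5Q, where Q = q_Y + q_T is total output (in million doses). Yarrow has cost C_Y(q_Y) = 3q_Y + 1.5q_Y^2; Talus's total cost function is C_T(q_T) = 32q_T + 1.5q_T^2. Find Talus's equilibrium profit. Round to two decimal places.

3559.26

Yarrow's profit: π_Y = (300 - 1.5Q)q_Y - (3q_Y + (3/2)q_Y²). Setting ∂π_Y/∂q_Y = 0: 297 - 6q_Y - (3/2)(q_T) = 0.
Talus's profit: π_T = (300 - 1.5Q)q_T - (32q_T + (3/2)q_T²). Setting ∂π_T/∂q_T = 0: 268 - 6q_T - (3/2)(q_Y) = 0.
Rearranging gives the reaction functions q_Y = (297 - (3/2)q_T)/6 and q_T = (268 - (3/2)q_Y)/6.
Substituting one into the other gives q_Y = 368/9 and q_T = 310/9.
Price P = 300 - (3/2)·(226/3) = 187.
Talus's profit: 187·(310/9) - 32·(310/9) - (3/2)(310/9)² = 3559.2593.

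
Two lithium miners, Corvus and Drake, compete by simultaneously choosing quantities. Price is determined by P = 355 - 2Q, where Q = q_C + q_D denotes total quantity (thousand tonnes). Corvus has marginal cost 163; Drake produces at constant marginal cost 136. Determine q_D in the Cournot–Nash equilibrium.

Corvus's profit: π_C = (355 - 2Q)q_C - (163q_C). Setting ∂π_C/∂q_C = 0: 192 - 4q_C - 2(q_D) = 0.
Drake's first-order condition: 219 - 4q_D - 2(q_C) = 0.
So q_C = (192 - 2q_D)/4 and q_D = (219 - 2q_C)/4.
Substituting one into the other gives q_C = 55/2 and q_D = 41.

41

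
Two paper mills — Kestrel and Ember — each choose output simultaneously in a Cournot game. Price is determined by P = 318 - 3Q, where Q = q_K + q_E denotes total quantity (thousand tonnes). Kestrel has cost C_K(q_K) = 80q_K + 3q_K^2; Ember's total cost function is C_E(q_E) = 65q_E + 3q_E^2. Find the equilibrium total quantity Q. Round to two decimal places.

32.73

Kestrel's profit: π_K = (318 - 3Q)q_K - (80q_K + 3q_K²). Setting ∂π_K/∂q_K = 0: 238 - 12q_K - 3(q_E) = 0.
Ember's first-order condition: 253 - 12q_E - 3(q_K) = 0.
Best responses: q_K = (238 - 3q_E)/12, q_E = (253 - 3q_K)/12.
Solving the pair: q_K = 233/15, q_E = 86/5.
Total output Q = 233/15 + 86/5 = 491/15.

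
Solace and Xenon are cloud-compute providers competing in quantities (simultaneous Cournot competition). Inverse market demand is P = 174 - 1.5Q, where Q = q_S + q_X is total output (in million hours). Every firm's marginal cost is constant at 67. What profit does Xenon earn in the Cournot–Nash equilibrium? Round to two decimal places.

Each firm earns π_i = (174 - 1.5Q)q_i - 67q_i.
Setting ∂π_i/∂q_i = 0 with rivals' quantities fixed: 107 - 3q_i - (3/2)q_j = 0.
By symmetry each firm produces the same amount; substituting q_j = q_i yields q_i = 107/(9/2) = 214/9.
Price P = 174 - (3/2)·(428/9) = 308/3.
Xenon's profit: (308/3 - 67)·(214/9) = 848.0741.

848.07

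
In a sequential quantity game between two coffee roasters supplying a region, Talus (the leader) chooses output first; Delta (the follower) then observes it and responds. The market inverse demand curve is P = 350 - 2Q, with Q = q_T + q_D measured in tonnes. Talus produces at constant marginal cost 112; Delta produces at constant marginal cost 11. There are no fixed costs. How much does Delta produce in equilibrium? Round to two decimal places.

67.63

Solve by backward induction. Given q_T, the follower Delta maximises π_D = (350 - 2q_T - 2q_D)q_D - 11q_D.
Follower FOC: 339 - 2q_T - 4q_D = 0, so q_D(q_T) = (339 - 2q_T)/4.
The leader anticipates this reaction. Substituting into P = 350 - 2Q gives P = 361/2 - q_T, so π_T = (361/2 - q_T)q_T - 112q_T.
The leader's first-order condition 137/2 - 2q_T = 0 yields q_T = 137/4.
Then q_D = (339 - 2·(137/4))/4 = 541/8.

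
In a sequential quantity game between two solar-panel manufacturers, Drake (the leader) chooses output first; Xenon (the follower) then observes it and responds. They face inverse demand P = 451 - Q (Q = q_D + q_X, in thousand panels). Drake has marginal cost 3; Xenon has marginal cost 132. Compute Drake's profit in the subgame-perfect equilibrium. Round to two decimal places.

41616.13

The follower Xenon best-responds to any q_D: π_X = (451 - Q)q_X - 132q_X.
Setting the follower's marginal profit to zero, 319 - q_D - 2q_X = 0, i.e. q_X = (319 - q_D)/2.
The leader anticipates this reaction. Substituting into P = 451 - Q gives P = 583/2 - (1/2)q_D, so π_D = (583/2 - (1/2)q_D)q_D - 3q_D.
Maximising: ∂π_D/∂q_D = 577/2 - q_D = 0, giving q_D = 577/2.
Then q_X = (319 - 577/2)/2 = 61/4.
Price P = 451 - 1215/4 = 589/4.
Drake's profit: (589/4 - 3)·(577/2) = 41616.1250.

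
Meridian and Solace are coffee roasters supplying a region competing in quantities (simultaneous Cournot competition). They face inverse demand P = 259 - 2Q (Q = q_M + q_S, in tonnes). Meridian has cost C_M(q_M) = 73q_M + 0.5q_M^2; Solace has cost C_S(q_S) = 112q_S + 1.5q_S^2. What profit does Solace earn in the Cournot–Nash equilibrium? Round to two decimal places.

Meridian's profit: π_M = (259 - 2Q)q_M - (73q_M + (1/2)q_M²). Setting ∂π_M/∂q_M = 0: 186 - 5q_M - 2(q_S) = 0.
Solace's first-order condition: 147 - 7q_S - 2(q_M) = 0.
Rearranging gives the reaction functions q_M = (186 - 2q_S)/5 and q_S = (147 - 2q_M)/7.
Substituting one into the other gives q_M = 1008/31 and q_S = 363/31.
Price P = 259 - 2·(1371/31) = 170.5484.
Solace's profit: 170.5484·(363/31) - 112·(363/31) - (3/2)(363/31)² = 479.9079.

479.91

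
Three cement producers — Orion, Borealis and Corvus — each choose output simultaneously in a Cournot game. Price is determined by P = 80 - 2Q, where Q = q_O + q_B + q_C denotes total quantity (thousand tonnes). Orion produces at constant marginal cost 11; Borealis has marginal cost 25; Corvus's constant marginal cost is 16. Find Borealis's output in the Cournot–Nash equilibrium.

Orion's profit: π_O = (80 - 2Q)q_O - (11q_O). Setting ∂π_O/∂q_O = 0: 69 - 4q_O - 2(q_B + q_C) = 0.
Borealis's profit: π_B = (80 - 2Q)q_B - (25q_B). Setting ∂π_B/∂q_B = 0: 55 - 4q_B - 2(q_O + q_C) = 0.
Corvus's profit: π_C = (80 - 2Q)q_C - (16q_C). Setting ∂π_C/∂q_C = 0: 64 - 4q_C - 2(q_O + q_B) = 0.
Adding the 3 first-order conditions: 188 − 8Q = 0, so Q = 47/2.
Back-substituting: q_O = (69 − 47)/2 = 11, q_B = (55 − 47)/2 = 4, q_C = (64 − 47)/2 = 17/2.

4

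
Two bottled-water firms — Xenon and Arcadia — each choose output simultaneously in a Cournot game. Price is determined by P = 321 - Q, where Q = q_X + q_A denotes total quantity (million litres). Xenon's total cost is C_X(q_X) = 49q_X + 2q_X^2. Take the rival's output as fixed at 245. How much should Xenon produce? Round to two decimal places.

With the rival's output fixed at 245, Xenon's profit is π_X = (321 - 245 - q_X)q_X - (49q_X + 2q_X²) = (76 - q_X)q_X - (49q_X + 2q_X²).
∂π_X/∂q_X = 27 - 6q_X = 0, so q_X = 9/2.

4.50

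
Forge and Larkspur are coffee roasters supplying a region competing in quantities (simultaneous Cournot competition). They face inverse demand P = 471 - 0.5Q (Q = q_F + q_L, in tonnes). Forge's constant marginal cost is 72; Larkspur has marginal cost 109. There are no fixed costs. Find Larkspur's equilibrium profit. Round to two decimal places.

23472.22

Forge's profit: π_F = (471 - 0.5Q)q_F - (72q_F). Setting ∂π_F/∂q_F = 0: 399 - q_F - (1/2)(q_L) = 0.
Larkspur's profit: π_L = (471 - 0.5Q)q_L - (109q_L). Setting ∂π_L/∂q_L = 0: 362 - q_L - (1/2)(q_F) = 0.
Best responses: q_F = (399 - (1/2)q_L), q_L = (362 - (1/2)q_F).
Solving the pair: q_F = 872/3, q_L = 650/3.
Price P = 471 - (1/2)·(1522/3) = 652/3.
Larkspur's profit: (652/3 - 109)·(650/3) = 23472.2222.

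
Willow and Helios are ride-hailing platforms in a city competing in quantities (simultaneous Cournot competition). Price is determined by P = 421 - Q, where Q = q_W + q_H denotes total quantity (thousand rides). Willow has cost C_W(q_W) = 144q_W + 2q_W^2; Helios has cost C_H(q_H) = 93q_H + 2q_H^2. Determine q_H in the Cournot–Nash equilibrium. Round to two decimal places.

48.31

Willow's profit: π_W = (421 - Q)q_W - (144q_W + 2q_W²). Setting ∂π_W/∂q_W = 0: 277 - 6q_W - (q_H) = 0.
Helios's first-order condition: 328 - 6q_H - (q_W) = 0.
Best responses: q_W = (277 - q_H)/6, q_H = (328 - q_W)/6.
Substituting one into the other gives q_W = 1334/35 and q_H = 1691/35.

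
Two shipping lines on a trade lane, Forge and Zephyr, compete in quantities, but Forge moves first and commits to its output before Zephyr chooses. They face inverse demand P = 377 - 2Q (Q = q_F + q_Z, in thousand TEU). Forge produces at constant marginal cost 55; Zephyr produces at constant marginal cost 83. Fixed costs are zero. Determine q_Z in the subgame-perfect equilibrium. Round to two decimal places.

The follower Zephyr best-responds to any q_F: π_Z = (377 - 2Q)q_Z - 83q_Z.
Follower FOC: 294 - 2q_F - 4q_Z = 0, so q_Z(q_F) = (294 - 2q_F)/4.
Forge substitutes q_Z(q_F) into its own profit: π_F = q_F(377 - 2q_F - (294 - 2q_F)/2) - 55q_F = (230 - q_F)q_F - 55q_F.
Leader FOC: 175 - 2q_F = 0, so q_F = 175/2.
Then q_Z = (294 - 2·(175/2))/4 = 119/4.

29.75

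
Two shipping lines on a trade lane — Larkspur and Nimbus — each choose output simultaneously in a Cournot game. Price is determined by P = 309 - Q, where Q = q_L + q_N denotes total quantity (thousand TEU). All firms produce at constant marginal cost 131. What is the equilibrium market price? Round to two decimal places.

190.33

A representative firm's profit is π_i = q_i(309 - Q) - 131q_i.
First-order condition (treating rivals' output as given): 178 - 2q_i - q_j = 0.
With identical firms every q_j equals q_i, so q_j = q_i and 178 = 3q_i, giving q_i = 178/3.
Total output Q = 356/3, so price P = 309 - 356/3 = 571/3.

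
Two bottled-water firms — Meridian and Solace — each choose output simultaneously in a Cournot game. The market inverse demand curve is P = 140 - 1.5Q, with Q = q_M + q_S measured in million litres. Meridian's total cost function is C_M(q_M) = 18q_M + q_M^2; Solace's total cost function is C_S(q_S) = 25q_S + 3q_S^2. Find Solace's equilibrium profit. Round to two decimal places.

378.37

Meridian's profit: π_M = (140 - 1.5Q)q_M - (18q_M + q_M²). Setting ∂π_M/∂q_M = 0: 122 - 5q_M - (3/2)(q_S) = 0.
Solace's first-order condition: 115 - 9q_S - (3/2)(q_M) = 0.
Best responses: q_M = (122 - (3/2)q_S)/5, q_S = (115 - (3/2)q_M)/9.
Substituting one into the other gives q_M = 1234/57 and q_S = 1568/171.
Price P = 140 - (3/2)·30.8187 = 93.7719.
Solace's profit: 93.7719·(1568/171) - 25·(1568/171) - 3(1568/171)² = 378.3663.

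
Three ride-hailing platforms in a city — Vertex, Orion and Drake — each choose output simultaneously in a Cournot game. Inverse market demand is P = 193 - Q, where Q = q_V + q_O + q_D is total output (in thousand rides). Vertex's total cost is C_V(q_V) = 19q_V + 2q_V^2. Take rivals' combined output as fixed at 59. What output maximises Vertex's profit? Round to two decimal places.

19.17

With rivals' combined output fixed at 59, Vertex's profit is π_V = (193 - 59 - q_V)q_V - (19q_V + 2q_V²) = (134 - q_V)q_V - (19q_V + 2q_V²).
∂π_V/∂q_V = 115 - 6q_V = 0, so q_V = 115/6.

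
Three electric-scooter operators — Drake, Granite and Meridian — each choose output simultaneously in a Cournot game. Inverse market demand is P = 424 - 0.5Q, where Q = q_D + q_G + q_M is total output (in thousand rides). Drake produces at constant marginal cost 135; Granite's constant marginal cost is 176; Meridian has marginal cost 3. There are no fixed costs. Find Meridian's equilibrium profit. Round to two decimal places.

Drake's profit: π_D = (424 - 0.5Q)q_D - (135q_D). Setting ∂π_D/∂q_D = 0: 289 - q_D - (1/2)(q_G + q_M) = 0.
Granite's first-order condition: 248 - q_G - (1/2)(q_D + q_M) = 0.
Meridian's profit: π_M = (424 - 0.5Q)q_M - (3q_M). Setting ∂π_M/∂q_M = 0: 421 - q_M - (1/2)(q_D + q_G) = 0.
Adding the 3 first-order conditions: 958 − 2Q = 0, so Q = 479.
Back-substituting: q_D = (289 − 479/2)/(1/2) = 99, q_G = (248 − 479/2)/(1/2) = 17, q_M = (421 − 479/2)/(1/2) = 363.
Price P = 424 - (1/2)·479 = 369/2.
Meridian's profit: (369/2 - 3)·363 = 65884.5000.

65884.50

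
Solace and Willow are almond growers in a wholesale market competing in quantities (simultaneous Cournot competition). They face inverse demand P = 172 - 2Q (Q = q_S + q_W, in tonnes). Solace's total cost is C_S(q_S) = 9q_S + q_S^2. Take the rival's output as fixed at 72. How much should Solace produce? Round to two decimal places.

With the rival's output fixed at 72, Solace's profit is π_S = (172 - 2·72 - 2q_S)q_S - (9q_S + q_S²) = (28 - 2q_S)q_S - (9q_S + q_S²).
∂π_S/∂q_S = 19 - 6q_S = 0, so q_S = 19/6.

3.17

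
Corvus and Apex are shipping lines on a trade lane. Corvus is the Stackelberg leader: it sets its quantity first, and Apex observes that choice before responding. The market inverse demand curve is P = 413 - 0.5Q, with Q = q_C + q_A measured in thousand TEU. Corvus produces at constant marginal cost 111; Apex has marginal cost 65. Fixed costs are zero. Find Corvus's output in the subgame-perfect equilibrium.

256

The follower Apex best-responds to any q_C: π_A = (413 - 0.5Q)q_A - 65q_A.
Setting the follower's marginal profit to zero, 348 - (1/2)q_C - q_A = 0, i.e. q_A = (348 - (1/2)q_C).
Corvus substitutes q_A(q_C) into its own profit: π_C = q_C(413 - (1/2)q_C - (348 - (1/2)q_C)/2) - 111q_C = (239 - (1/4)q_C)q_C - 111q_C.
Maximising: ∂π_C/∂q_C = 128 - (1/2)q_C = 0, giving q_C = 256.
Then q_A = (348 - (1/2)·256) = 220.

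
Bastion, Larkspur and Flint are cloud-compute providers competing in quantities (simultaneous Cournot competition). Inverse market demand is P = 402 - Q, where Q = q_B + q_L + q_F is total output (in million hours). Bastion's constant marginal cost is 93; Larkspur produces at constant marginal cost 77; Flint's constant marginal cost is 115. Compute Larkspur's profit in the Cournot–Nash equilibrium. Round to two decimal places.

Bastion's profit: π_B = (402 - Q)q_B - (93q_B). Setting ∂π_B/∂q_B = 0: 309 - 2q_B - (q_L + q_F) = 0.
Larkspur's first-order condition: 325 - 2q_L - (q_B + q_F) = 0.
Flint's first-order condition: 287 - 2q_F - (q_B + q_L) = 0.
Adding the 3 first-order conditions: 921 − 4Q = 0, so Q = 921/4.
Back-substituting: q_B = (309 − 921/4) = 315/4, q_L = (325 − 921/4) = 379/4, q_F = (287 − 921/4) = 227/4.
Price P = 402 - 921/4 = 687/4.
Larkspur's profit: (687/4 - 77)·(379/4) = 8977.5625.

8977.56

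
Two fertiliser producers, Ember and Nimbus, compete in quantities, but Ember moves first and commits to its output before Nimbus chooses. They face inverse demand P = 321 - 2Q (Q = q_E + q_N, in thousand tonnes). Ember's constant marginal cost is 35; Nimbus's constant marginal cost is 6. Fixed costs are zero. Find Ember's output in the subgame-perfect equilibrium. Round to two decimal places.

The follower Nimbus best-responds to any q_E: π_N = (321 - 2Q)q_N - 6q_N.
Setting the follower's marginal profit to zero, 315 - 2q_E - 4q_N = 0, i.e. q_N = (315 - 2q_E)/4.
Ember substitutes q_N(q_E) into its own profit: π_E = q_E(321 - 2q_E - (315 - 2q_E)/2) - 35q_E = (327/2 - q_E)q_E - 35q_E.
Maximising: ∂π_E/∂q_E = 257/2 - 2q_E = 0, giving q_E = 257/4.
Then q_N = (315 - 2·(257/4))/4 = 373/8.

64.25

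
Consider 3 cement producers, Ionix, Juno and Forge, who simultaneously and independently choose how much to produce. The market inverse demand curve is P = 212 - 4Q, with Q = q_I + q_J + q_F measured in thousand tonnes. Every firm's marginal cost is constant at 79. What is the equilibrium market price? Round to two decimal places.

A representative firm's profit is π_i = q_i(212 - 4Q) - 79q_i.
Setting ∂π_i/∂q_i = 0 with rivals' quantities fixed: 133 - 8q_i - 4·Σ_{j≠i} q_j = 0.
By symmetry each firm produces the same amount; substituting Σ_{j≠i} q_j = 2q_i yields q_i = 133/16.
Total output Q = 399/16, so price P = 212 - 4·(399/16) = 449/4.

112.25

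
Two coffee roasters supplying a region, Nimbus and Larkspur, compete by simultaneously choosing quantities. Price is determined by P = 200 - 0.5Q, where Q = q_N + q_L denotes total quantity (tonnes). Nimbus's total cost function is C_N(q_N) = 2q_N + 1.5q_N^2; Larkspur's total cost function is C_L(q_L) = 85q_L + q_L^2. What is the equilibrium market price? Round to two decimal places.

161.81

Nimbus's profit: π_N = (200 - 0.5Q)q_N - (2q_N + (3/2)q_N²). Setting ∂π_N/∂q_N = 0: 198 - 4q_N - (1/2)(q_L) = 0.
Larkspur's first-order condition: 115 - 3q_L - (1/2)(q_N) = 0.
Best responses: q_N = (198 - (1/2)q_L)/4, q_L = (115 - (1/2)q_N)/3.
Substituting one into the other gives q_N = 45.6596 and q_L = 1444/47.
Total output Q = 76.3830, so price P = 200 - (1/2)·76.3830 = 161.8085.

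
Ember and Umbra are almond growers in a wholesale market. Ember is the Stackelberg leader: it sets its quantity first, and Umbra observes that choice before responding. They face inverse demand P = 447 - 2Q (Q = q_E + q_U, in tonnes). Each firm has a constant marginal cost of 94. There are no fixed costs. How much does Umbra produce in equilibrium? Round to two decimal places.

The follower Umbra best-responds to any q_E: π_U = (447 - 2Q)q_U - 94q_U.
Setting the follower's marginal profit to zero, 353 - 2q_E - 4q_U = 0, i.e. q_U = (353 - 2q_E)/4.
The leader anticipates this reaction. Substituting into P = 447 - 2Q gives P = 541/2 - q_E, so π_E = (541/2 - q_E)q_E - 94q_E.
The leader's first-order condition 353/2 - 2q_E = 0 yields q_E = 353/4.
Then q_U = (353 - 2·(353/4))/4 = 353/8.

44.13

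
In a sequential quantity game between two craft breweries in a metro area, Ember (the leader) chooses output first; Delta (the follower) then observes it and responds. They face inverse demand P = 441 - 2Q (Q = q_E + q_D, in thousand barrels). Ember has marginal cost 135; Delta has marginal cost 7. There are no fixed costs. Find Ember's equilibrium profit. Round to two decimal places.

1980.25

The follower Delta best-responds to any q_E: π_D = (441 - 2Q)q_D - 7q_D.
Follower FOC: 434 - 2q_E - 4q_D = 0, so q_D(q_E) = (434 - 2q_E)/4.
Ember substitutes q_D(q_E) into its own profit: π_E = q_E(441 - 2q_E - (434 - 2q_E)/2) - 135q_E = (224 - q_E)q_E - 135q_E.
Maximising: ∂π_E/∂q_E = 89 - 2q_E = 0, giving q_E = 89/2.
Then q_D = (434 - 2·(89/2))/4 = 345/4.
Price P = 441 - 2·(523/4) = 359/2.
Ember's profit: (359/2 - 135)·(89/2) = 1980.2500.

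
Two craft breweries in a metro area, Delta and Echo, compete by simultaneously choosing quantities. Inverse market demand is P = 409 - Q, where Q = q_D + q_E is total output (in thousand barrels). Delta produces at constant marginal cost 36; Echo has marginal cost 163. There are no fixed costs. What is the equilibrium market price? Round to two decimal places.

202.67

Delta's profit: π_D = (409 - Q)q_D - (36q_D). Setting ∂π_D/∂q_D = 0: 373 - 2q_D - (q_E) = 0.
Echo's profit: π_E = (409 - Q)q_E - (163q_E). Setting ∂π_E/∂q_E = 0: 246 - 2q_E - (q_D) = 0.
Best responses: q_D = (373 - q_E)/2, q_E = (246 - q_D)/2.
Substituting one into the other gives q_D = 500/3 and q_E = 119/3.
Total output Q = 619/3, so price P = 409 - 619/3 = 608/3.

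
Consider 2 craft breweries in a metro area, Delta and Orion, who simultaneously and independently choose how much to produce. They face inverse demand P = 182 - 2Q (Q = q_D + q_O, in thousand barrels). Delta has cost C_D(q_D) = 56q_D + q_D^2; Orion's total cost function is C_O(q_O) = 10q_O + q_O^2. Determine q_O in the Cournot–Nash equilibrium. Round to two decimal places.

Delta's profit: π_D = (182 - 2Q)q_D - (56q_D + q_D²). Setting ∂π_D/∂q_D = 0: 126 - 6q_D - 2(q_O) = 0.
Orion's first-order condition: 172 - 6q_O - 2(q_D) = 0.
Rearranging gives the reaction functions q_D = (126 - 2q_O)/6 and q_O = (172 - 2q_D)/6.
Solving the pair: q_D = 103/8, q_O = 195/8.

24.38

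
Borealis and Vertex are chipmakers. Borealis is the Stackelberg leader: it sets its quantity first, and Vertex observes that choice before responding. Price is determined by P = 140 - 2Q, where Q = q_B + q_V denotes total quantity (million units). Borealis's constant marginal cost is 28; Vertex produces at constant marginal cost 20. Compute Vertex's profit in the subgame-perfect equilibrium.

The follower Vertex best-responds to any q_B: π_V = (140 - 2Q)q_V - 20q_V.
∂π_V/∂q_V = 120 - 2q_B - 4q_V = 0 gives the reaction function q_V = (120 - 2q_B)/4.
Borealis substitutes q_V(q_B) into its own profit: π_B = q_B(140 - 2q_B - (120 - 2q_B)/2) - 28q_B = (80 - q_B)q_B - 28q_B.
Leader FOC: 52 - 2q_B = 0, so q_B = 26.
Then q_V = (120 - 2·26)/4 = 17.
Price P = 140 - 2·43 = 54.
Vertex's profit: (54 - 20)·17 = 578.

578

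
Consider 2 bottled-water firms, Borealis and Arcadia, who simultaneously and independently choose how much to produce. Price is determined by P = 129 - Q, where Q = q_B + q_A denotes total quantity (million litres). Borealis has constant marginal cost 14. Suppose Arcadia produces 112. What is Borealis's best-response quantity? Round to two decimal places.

1.50

With the rival's output fixed at 112, Borealis's profit is π_B = (129 - 112 - q_B)q_B - (14q_B) = (17 - q_B)q_B - (14q_B).
∂π_B/∂q_B = 3 - 2q_B = 0, so q_B = 3/2.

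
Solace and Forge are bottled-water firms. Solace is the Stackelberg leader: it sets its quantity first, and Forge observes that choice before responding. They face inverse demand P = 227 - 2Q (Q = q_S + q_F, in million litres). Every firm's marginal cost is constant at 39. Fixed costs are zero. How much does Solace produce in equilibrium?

The follower Forge best-responds to any q_S: π_F = (227 - 2Q)q_F - 39q_F.
∂π_F/∂q_F = 188 - 2q_S - 4q_F = 0 gives the reaction function q_F = (188 - 2q_S)/4.
The leader anticipates this reaction. Substituting into P = 227 - 2Q gives P = 133 - q_S, so π_S = (133 - q_S)q_S - 39q_S.
Leader FOC: 94 - 2q_S = 0, so q_S = 47.
Then q_F = (188 - 2·47)/4 = 47/2.

47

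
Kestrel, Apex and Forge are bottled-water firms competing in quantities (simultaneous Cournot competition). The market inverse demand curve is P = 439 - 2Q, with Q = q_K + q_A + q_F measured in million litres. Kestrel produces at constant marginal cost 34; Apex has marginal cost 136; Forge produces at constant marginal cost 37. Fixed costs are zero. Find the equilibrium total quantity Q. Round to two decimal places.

138.75

Kestrel's profit: π_K = (439 - 2Q)q_K - (34q_K). Setting ∂π_K/∂q_K = 0: 405 - 4q_K - 2(q_A + q_F) = 0.
Apex's profit: π_A = (439 - 2Q)q_A - (136q_A). Setting ∂π_A/∂q_A = 0: 303 - 4q_A - 2(q_K + q_F) = 0.
Forge's first-order condition: 402 - 4q_F - 2(q_K + q_A) = 0.
Summing all 3 equations gives 1110 − 8Q = 0, hence Q = 555/4.
Back-substituting: q_K = (405 − 555/2)/2 = 255/4, q_A = (303 − 555/2)/2 = 51/4, q_F = (402 − 555/2)/2 = 249/4.
Total output Q = 255/4 + 51/4 + 249/4 = 555/4.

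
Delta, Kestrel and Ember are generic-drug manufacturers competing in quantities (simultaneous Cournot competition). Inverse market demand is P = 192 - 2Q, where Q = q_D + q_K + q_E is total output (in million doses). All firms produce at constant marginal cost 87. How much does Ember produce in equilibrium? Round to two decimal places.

13.13

Each firm earns π_i = (192 - 2Q)q_i - 87q_i.
Setting ∂π_i/∂q_i = 0 with rivals' quantities fixed: 105 - 4q_i - 2·Σ_{j≠i} q_j = 0.
With identical firms every q_j equals q_i, so Σ_{j≠i} q_j = 2q_i and 105 = 8q_i, giving q_i = 105/8.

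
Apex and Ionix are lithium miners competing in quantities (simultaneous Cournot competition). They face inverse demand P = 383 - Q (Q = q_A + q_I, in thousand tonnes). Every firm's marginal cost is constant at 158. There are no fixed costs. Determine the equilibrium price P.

A representative firm's profit is π_i = q_i(383 - Q) - 158q_i.
First-order condition (treating rivals' output as given): 225 - 2q_i - q_j = 0.
By symmetry each firm produces the same amount; substituting q_j = q_i yields q_i = 225/3 = 75.
Total output Q = 150, so price P = 383 - 150 = 233.

233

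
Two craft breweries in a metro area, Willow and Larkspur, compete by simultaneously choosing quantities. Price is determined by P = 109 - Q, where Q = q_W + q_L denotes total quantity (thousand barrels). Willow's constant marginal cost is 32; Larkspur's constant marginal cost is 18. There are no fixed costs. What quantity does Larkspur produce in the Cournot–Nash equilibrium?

Willow's profit: π_W = (109 - Q)q_W - (32q_W). Setting ∂π_W/∂q_W = 0: 77 - 2q_W - (q_L) = 0.
Larkspur's profit: π_L = (109 - Q)q_L - (18q_L). Setting ∂π_L/∂q_L = 0: 91 - 2q_L - (q_W) = 0.
Rearranging gives the reaction functions q_W = (77 - q_L)/2 and q_L = (91 - q_W)/2.
Substituting one into the other gives q_W = 21 and q_L = 35.

35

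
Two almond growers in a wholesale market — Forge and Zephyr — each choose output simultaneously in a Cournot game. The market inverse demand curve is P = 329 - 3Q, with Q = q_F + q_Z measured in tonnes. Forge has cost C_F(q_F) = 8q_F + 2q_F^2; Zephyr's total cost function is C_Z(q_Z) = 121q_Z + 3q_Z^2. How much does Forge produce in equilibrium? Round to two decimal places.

Forge's profit: π_F = (329 - 3Q)q_F - (8q_F + 2q_F²). Setting ∂π_F/∂q_F = 0: 321 - 10q_F - 3(q_Z) = 0.
Zephyr's first-order condition: 208 - 12q_Z - 3(q_F) = 0.
Best responses: q_F = (321 - 3q_Z)/10, q_Z = (208 - 3q_F)/12.
Substituting one into the other gives q_F = 1076/37 and q_Z = 1117/111.

29.08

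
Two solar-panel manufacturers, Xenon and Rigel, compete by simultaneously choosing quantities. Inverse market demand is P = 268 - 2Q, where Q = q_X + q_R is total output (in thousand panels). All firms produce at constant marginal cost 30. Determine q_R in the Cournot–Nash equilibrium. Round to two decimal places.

39.67

Each firm earns π_i = (268 - 2Q)q_i - 30q_i.
First-order condition (treating rivals' output as given): 238 - 4q_i - 2q_j = 0.
With identical firms every q_j equals q_i, so q_j = q_i and 238 = 6q_i, giving q_i = 119/3.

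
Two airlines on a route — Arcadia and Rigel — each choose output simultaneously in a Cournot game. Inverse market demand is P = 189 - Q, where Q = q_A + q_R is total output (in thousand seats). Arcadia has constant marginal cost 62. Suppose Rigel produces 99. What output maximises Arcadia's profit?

14

With the rival's output fixed at 99, Arcadia's profit is π_A = (189 - 99 - q_A)q_A - (62q_A) = (90 - q_A)q_A - (62q_A).
∂π_A/∂q_A = 28 - 2q_A = 0, so q_A = 14.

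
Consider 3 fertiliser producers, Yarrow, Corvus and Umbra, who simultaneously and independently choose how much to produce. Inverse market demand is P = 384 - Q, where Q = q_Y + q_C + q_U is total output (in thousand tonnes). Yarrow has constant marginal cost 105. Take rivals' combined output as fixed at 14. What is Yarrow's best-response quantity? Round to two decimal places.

With rivals' combined output fixed at 14, Yarrow's profit is π_Y = (384 - 14 - q_Y)q_Y - (105q_Y) = (370 - q_Y)q_Y - (105q_Y).
∂π_Y/∂q_Y = 265 - 2q_Y = 0, so q_Y = 265/2.

132.50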